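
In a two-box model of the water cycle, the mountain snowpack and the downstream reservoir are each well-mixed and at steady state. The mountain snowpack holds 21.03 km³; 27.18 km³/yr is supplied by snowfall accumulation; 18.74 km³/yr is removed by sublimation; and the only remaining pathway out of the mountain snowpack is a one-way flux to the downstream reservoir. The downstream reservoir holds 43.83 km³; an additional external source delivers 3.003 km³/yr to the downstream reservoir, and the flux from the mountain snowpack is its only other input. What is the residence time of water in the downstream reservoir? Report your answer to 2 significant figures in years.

3.8 yr

Balance the mountain snowpack: ΣF_in = 27.180 km³/yr.
Flux to the downstream reservoir = ΣF_in − (18.74) = 8.4400 km³/yr.
Total input to the downstream reservoir = 8.4400 + 3.003 = 11.443 km³/yr; at steady state this equals its total output.
τ = M / F = 43.83 / 11.443 = 3.830 yr.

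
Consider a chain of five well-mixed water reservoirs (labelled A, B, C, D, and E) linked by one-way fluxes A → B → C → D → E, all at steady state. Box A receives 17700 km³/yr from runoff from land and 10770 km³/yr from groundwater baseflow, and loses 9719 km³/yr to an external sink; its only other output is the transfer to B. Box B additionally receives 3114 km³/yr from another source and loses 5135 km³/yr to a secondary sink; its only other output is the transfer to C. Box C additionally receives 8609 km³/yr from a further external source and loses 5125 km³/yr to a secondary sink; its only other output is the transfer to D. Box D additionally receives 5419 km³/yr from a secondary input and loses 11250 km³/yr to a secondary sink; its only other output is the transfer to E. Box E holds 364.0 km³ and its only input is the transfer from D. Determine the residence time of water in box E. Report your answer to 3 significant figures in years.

Box A: F(A→B) = (17700 + 10770) − 9719 = 18751 km³/yr.
Box B: F(B→C) = (18751 + 3114) − 5135 = 16730 km³/yr.
Box C: F(C→D) = (16730 + 8609) − 5125 = 20214 km³/yr.
Box D: F(D→E) = (20214 + 5419) − 11250 = 14383 km³/yr.
Box E throughput = its input = 14383 km³/yr; τ = 364.0 / 14383 = 0.02531 yr.

0.0253 yr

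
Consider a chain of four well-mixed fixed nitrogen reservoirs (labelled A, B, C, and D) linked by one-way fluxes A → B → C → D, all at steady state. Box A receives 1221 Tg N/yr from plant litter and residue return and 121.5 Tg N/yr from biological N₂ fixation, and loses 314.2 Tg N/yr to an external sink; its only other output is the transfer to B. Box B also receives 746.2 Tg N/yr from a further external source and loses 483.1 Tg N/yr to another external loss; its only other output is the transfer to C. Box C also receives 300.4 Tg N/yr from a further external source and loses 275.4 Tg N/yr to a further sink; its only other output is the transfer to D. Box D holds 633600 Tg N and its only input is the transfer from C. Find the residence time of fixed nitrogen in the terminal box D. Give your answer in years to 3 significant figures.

481 yr

Box A: F(A→B) = (1221 + 121.5) − 314.2 = 1028.3 Tg N/yr.
Box B: F(B→C) = (1028.3 + 746.2) − 483.1 = 1291.4 Tg N/yr.
Box C: F(C→D) = (1291.4 + 300.4) − 275.4 = 1316.4 Tg N/yr.
Box D throughput = its input = 1316.4 Tg N/yr; τ = 633600 / 1316.4 = 481.3 yr.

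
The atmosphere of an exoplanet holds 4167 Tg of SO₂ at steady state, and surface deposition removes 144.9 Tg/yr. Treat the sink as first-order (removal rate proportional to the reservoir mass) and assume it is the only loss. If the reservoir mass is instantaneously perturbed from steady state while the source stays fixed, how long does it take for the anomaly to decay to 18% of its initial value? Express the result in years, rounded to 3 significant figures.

For a linear reservoir the anomaly decays as exp(−t/τ) with τ = M/F = 4167/144.9 = 28.76 yr.
exp(−t/τ) = 0.18 ⇒ t = −τ ln(0.18) = 28.76 × 1.715 = 49.31 yr.

49.3 yr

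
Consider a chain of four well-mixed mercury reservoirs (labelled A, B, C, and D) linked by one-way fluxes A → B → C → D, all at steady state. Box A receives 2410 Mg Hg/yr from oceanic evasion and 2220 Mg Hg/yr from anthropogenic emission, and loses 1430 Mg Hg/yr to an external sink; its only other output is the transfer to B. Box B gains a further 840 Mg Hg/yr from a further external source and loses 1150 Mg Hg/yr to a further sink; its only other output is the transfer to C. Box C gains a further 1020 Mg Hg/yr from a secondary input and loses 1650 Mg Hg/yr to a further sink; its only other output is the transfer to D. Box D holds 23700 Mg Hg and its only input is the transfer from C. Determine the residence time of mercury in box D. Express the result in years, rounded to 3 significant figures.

Box A: F(A→B) = (2410 + 2220) − 1430 = 3200.0 Mg Hg/yr.
Box B: F(B→C) = (3200.0 + 840) − 1150 = 2890.0 Mg Hg/yr.
Box C: F(C→D) = (2890.0 + 1020) − 1650 = 2260.0 Mg Hg/yr.
Box D throughput = its input = 2260.0 Mg Hg/yr; τ = 23700 / 2260.0 = 10.49 yr.

10.5 yr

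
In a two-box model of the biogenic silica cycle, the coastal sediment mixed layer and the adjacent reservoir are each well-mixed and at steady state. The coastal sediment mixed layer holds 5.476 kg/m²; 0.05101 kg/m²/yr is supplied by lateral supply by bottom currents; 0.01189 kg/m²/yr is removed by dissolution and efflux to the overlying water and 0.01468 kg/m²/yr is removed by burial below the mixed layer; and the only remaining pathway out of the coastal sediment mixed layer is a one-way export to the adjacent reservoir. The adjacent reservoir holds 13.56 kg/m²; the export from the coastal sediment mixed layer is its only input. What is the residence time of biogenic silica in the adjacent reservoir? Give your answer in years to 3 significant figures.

555 yr

Balance the coastal sediment mixed layer: ΣF_in = 0.051010 kg/m²/yr.
Export to the adjacent reservoir = ΣF_in − (0.01189 + 0.01468) = 0.024440 kg/m²/yr.
At steady state the output of the adjacent reservoir equals its input, 0.024440 kg/m²/yr.
τ = M / F = 13.56 / 0.024440 = 554.8 yr.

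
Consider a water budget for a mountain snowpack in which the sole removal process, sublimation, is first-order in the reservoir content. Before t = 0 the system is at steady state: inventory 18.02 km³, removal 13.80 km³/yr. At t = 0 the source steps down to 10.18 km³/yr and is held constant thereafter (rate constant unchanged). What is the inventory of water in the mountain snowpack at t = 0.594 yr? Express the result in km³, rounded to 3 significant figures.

Residence time τ = M₀/F₀ = 1.306 yr. The eventual steady state is M_∞ = M₀·(F₁/F₀) = 18.02 × 10.18/13.80 = 13.293 km³.
The anomaly ΔM(t) = M(t) − M_∞ decays as ΔM₀·e^(−t/τ) with ΔM₀ = 18.02 − 13.293 = 4.727 km³.
At t = 0.594 yr, e^(−t/τ) = e^(−0.4549) = 0.6345, so ΔM = 2.999 km³ and M = 13.293 + 2.999 = 16.292 km³.

16.3 km³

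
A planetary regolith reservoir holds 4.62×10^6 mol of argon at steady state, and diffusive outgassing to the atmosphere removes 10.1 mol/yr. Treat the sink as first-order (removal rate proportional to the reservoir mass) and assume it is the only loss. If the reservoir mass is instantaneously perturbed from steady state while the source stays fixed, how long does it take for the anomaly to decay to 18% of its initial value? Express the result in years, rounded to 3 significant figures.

784000 yr

For a linear reservoir the anomaly decays as exp(−t/τ) with τ = M/F = 4.62×10^6/10.1 = 457400 yr.
exp(−t/τ) = 0.18 ⇒ t = −τ ln(0.18) = 457400 × 1.715 = 784400 yr.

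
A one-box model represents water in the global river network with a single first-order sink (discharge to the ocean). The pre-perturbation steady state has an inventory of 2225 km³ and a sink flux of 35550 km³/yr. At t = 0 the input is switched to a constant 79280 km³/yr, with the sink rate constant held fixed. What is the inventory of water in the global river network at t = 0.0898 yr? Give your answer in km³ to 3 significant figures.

τ = M₀/F₀ = 2225/35550 = 0.06259 yr; rate constant k = 1/τ.
New steady state M_∞ = F₁/k = F₁·τ = 79280 × 0.06259 = 4962.0 km³.
M(t) = M_∞ + (M₀ − M_∞)·e^(−t/τ); t/τ = 0.0898/0.06259 = 1.435, so e^(−t/τ) = 0.2382.
M(t) = 4962.0 − 2737 × 0.2382 = 4310.1 km³.

4310 km³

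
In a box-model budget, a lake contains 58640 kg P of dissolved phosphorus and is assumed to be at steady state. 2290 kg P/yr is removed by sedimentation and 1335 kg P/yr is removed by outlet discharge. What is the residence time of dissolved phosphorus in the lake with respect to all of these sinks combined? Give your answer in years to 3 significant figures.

Total removal flux = 2290 + 1335 = 3625.0 kg P/yr.
τ = M / ΣF_out = 58640 / 3625.0 = 16.18 yr.

16.2 yr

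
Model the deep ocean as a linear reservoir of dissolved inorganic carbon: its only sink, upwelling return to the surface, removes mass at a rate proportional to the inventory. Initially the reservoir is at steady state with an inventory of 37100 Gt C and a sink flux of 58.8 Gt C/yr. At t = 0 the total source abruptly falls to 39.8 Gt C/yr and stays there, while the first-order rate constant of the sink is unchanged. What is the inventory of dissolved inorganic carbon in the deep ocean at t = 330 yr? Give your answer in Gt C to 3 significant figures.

Residence time τ = M₀/F₀ = 631.0 yr. The eventual steady state is M_∞ = M₀·(F₁/F₀) = 37100 × 39.8/58.8 = 25112 Gt C.
The anomaly ΔM(t) = M(t) − M_∞ decays as ΔM₀·e^(−t/τ) with ΔM₀ = 37100 − 25112 = 11990 Gt C.
At t = 330 yr, e^(−t/τ) = e^(−0.5230) = 0.5927, so ΔM = 7106 Gt C and M = 25112 + 7106 = 32218 Gt C.

32200 Gt C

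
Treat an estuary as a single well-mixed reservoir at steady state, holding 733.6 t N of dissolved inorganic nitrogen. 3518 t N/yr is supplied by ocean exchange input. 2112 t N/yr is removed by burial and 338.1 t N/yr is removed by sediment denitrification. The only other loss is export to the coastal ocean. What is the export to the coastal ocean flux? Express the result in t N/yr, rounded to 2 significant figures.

At steady state ΣF_in = ΣF_out.
ΣF_in = 3518.0 t N/yr.
Export to the coastal ocean flux = ΣF_in − (2112 + 338.1) = 3518.0 − 2450 = 1068 t N/yr.

1100 t N/yr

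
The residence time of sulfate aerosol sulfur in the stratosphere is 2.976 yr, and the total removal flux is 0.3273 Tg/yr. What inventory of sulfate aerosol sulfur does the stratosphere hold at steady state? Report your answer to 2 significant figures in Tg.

0.97 Tg

τ = M/F ⇒ M = τ × F = 2.976 × 0.3273 = 0.9740 Tg.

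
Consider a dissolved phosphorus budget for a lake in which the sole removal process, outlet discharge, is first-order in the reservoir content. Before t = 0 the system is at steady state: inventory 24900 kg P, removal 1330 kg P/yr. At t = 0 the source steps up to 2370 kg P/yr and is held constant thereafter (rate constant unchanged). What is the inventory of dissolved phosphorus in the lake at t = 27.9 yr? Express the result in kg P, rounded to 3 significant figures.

τ = M₀/F₀ = 24900/1330 = 18.72 yr; rate constant k = 1/τ.
New steady state M_∞ = F₁/k = F₁·τ = 2370 × 18.72 = 44371 kg P.
M(t) = M_∞ + (M₀ − M_∞)·e^(−t/τ); t/τ = 27.9/18.72 = 1.490, so e^(−t/τ) = 0.2253.
M(t) = 44371 − 19470 × 0.2253 = 39984 kg P.

40000 kg P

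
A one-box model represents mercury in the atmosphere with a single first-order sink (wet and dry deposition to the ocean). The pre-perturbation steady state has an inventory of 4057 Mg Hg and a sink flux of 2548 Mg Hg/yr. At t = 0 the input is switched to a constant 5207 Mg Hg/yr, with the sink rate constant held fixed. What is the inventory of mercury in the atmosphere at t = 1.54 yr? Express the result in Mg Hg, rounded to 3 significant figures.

6680 Mg Hg

τ = M₀/F₀ = 4057/2548 = 1.592 yr; rate constant k = 1/τ.
New steady state M_∞ = F₁/k = F₁·τ = 5207 × 1.592 = 8290.7 Mg Hg.
M(t) = M_∞ + (M₀ − M_∞)·e^(−t/τ); t/τ = 1.54/1.592 = 0.9672, so e^(−t/τ) = 0.3801.
M(t) = 8290.7 − 4234 × 0.3801 = 6681.3 Mg Hg.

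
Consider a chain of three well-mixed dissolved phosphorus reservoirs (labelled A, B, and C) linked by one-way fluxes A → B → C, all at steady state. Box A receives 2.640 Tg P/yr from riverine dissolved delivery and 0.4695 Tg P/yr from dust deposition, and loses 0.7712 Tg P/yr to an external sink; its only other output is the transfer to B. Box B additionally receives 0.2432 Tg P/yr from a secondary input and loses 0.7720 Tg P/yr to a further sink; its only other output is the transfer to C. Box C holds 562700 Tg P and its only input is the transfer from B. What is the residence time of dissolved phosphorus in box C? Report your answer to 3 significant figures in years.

Box A: F(A→B) = (2.640 + 0.4695) − 0.7712 = 2.3383 Tg P/yr.
Box B: F(B→C) = (2.3383 + 0.2432) − 0.7720 = 1.8095 Tg P/yr.
Box C throughput = its input = 1.8095 Tg P/yr; τ = 562700 / 1.8095 = 311000 yr.

311000 yr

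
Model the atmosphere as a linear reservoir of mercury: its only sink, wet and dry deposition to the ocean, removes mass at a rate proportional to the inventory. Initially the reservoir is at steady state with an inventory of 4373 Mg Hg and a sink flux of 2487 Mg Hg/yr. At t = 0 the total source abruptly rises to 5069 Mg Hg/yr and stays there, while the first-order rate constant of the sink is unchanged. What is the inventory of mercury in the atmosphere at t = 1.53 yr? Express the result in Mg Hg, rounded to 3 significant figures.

7010 Mg Hg

Residence time τ = M₀/F₀ = 1.758 yr. The eventual steady state is M_∞ = M₀·(F₁/F₀) = 4373 × 5069/2487 = 8913.0 Mg Hg.
The anomaly ΔM(t) = M(t) − M_∞ decays as ΔM₀·e^(−t/τ) with ΔM₀ = 4373 − 8913.0 = −4540 Mg Hg.
At t = 1.53 yr, e^(−t/τ) = e^(−0.8701) = 0.4189, so ΔM = −1902 Mg Hg and M = 8913.0 − 1902 = 7011.2 Mg Hg.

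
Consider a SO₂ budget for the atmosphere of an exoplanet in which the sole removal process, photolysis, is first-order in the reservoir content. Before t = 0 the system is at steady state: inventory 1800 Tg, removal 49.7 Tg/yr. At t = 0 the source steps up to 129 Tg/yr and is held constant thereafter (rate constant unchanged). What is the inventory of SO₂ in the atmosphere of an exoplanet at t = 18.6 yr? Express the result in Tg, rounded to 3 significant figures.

τ = M₀/F₀ = 1800/49.7 = 36.22 yr; rate constant k = 1/τ.
New steady state M_∞ = F₁/k = F₁·τ = 129 × 36.22 = 4672.0 Tg.
M(t) = M_∞ + (M₀ − M_∞)·e^(−t/τ); t/τ = 18.6/36.22 = 0.5136, so e^(−t/τ) = 0.5984.
M(t) = 4672.0 − 2872 × 0.5984 = 2953.5 Tg.

2950 Tg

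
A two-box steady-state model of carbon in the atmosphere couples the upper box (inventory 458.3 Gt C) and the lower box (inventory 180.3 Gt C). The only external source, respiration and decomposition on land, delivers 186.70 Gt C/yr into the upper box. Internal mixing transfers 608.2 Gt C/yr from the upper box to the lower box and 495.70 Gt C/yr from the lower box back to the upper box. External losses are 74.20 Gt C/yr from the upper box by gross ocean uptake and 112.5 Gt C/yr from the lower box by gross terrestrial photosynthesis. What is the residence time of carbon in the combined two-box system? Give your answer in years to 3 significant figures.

For the system as a whole, the A↔B exchange is internal and contributes nothing to the throughput; only the external sinks remove mass.
M_total = 458.3 + 180.3 = 638.60 Gt C.
ΣF_external_out = 74.20 + 112.5 = 186.70 Gt C/yr.
τ = M_total / ΣF_ext = 638.60 / 186.70 = 3.420 yr.

3.42 yr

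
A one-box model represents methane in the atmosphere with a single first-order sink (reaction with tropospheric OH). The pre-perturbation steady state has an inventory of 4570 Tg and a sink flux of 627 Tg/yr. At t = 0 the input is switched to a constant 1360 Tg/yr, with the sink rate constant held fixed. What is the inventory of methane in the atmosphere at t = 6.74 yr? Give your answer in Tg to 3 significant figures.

The sink rate constant is k = F₀/M₀ = 627/4570 = 0.1372 yr⁻¹.
Solving dM/dt = F₁ − kM with M(0) = M₀ gives M(t) = F₁/k + (M₀ − F₁/k)·e^(−kt).
F₁/k = 1360/0.1372 = 9912.6 Tg; kt = 0.1372 × 6.74 = 0.9247, e^(−kt) = 0.3966.
M(6.74) = 9912.6 + (4570 − 9912.6) × 0.3966 = 9912.6 − 2119 = 7793.5 Tg.

7790 Tg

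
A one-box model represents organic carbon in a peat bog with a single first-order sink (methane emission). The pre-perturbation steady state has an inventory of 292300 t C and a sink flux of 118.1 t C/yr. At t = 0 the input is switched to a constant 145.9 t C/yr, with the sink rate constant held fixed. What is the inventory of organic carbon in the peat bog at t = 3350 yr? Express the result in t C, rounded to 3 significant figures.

τ = M₀/F₀ = 292300/118.1 = 2475 yr; rate constant k = 1/τ.
New steady state M_∞ = F₁/k = F₁·τ = 145.9 × 2475 = 361110 t C.
M(t) = M_∞ + (M₀ − M_∞)·e^(−t/τ); t/τ = 3350/2475 = 1.354, so e^(−t/τ) = 0.2583.
M(t) = 361110 − 68810 × 0.2583 = 343330 t C.

343000 t C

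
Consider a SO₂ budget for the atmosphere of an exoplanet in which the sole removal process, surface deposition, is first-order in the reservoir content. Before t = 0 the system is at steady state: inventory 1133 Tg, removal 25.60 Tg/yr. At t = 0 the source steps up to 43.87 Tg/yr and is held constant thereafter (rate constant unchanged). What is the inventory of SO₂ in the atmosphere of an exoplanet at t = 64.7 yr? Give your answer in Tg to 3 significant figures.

Residence time τ = M₀/F₀ = 44.26 yr. The eventual steady state is M_∞ = M₀·(F₁/F₀) = 1133 × 43.87/25.60 = 1941.6 Tg.
The anomaly ΔM(t) = M(t) − M_∞ decays as ΔM₀·e^(−t/τ) with ΔM₀ = 1133 − 1941.6 = −808.6 Tg.
At t = 64.7 yr, e^(−t/τ) = e^(−1.462) = 0.2318, so ΔM = −187.4 Tg and M = 1941.6 − 187.4 = 1754.2 Tg.

1750 Tg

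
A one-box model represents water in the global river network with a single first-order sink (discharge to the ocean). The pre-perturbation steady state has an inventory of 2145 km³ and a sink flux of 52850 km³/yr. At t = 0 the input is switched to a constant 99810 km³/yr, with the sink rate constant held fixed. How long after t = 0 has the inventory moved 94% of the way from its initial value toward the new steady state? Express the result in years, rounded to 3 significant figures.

τ = M₀/F₀ = 2145/52850 = 0.04059 yr.
The remaining gap fraction is e^(−t/τ); 94% covered ⇒ e^(−t/τ) = 0.0600.
t = −τ ln(0.0600) = 0.04059 × 2.813 = 0.1142 yr.

0.114 yr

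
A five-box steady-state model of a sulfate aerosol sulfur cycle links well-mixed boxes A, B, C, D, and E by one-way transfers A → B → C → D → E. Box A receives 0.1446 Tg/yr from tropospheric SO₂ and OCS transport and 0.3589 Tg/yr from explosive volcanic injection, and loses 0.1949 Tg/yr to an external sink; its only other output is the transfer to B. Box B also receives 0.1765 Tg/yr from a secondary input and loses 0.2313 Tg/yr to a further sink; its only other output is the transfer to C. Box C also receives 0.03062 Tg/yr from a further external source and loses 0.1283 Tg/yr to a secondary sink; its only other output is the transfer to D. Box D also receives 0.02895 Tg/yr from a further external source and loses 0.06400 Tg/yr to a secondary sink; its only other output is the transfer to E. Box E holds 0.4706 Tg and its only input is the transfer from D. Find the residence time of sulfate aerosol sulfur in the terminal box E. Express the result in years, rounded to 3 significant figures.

Box A: F(A→B) = (0.1446 + 0.3589) − 0.1949 = 0.30860 Tg/yr.
Box B: F(B→C) = (0.30860 + 0.1765) − 0.2313 = 0.25380 Tg/yr.
Box C: F(C→D) = (0.25380 + 0.03062) − 0.1283 = 0.15612 Tg/yr.
Box D: F(D→E) = (0.15612 + 0.02895) − 0.06400 = 0.12107 Tg/yr.
Box E throughput = its input = 0.12107 Tg/yr; τ = 0.4706 / 0.12107 = 3.887 yr.

3.89 yr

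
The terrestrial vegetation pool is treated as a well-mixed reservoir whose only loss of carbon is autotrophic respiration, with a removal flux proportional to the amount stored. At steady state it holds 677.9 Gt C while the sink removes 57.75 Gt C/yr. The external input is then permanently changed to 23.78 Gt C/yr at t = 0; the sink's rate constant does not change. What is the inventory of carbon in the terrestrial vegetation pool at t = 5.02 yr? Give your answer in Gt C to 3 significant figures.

539 Gt C

τ = M₀/F₀ = 677.9/57.75 = 11.74 yr; rate constant k = 1/τ.
New steady state M_∞ = F₁/k = F₁·τ = 23.78 × 11.74 = 279.14 Gt C.
M(t) = M_∞ + (M₀ − M_∞)·e^(−t/τ); t/τ = 5.02/11.74 = 0.4277, so e^(−t/τ) = 0.6520.
M(t) = 279.14 + 398.8 × 0.6520 = 539.15 Gt C.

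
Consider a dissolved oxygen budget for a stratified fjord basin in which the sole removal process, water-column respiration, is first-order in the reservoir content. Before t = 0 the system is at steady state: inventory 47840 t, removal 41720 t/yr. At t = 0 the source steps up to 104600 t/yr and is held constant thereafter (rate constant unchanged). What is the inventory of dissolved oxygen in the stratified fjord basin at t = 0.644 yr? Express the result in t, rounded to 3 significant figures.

78800 t

τ = M₀/F₀ = 47840/41720 = 1.147 yr; rate constant k = 1/τ.
New steady state M_∞ = F₁/k = F₁·τ = 104600 × 1.147 = 119940 t.
M(t) = M_∞ + (M₀ − M_∞)·e^(−t/τ); t/τ = 0.644/1.147 = 0.5616, so e^(−t/τ) = 0.5703.
M(t) = 119940 − 72100 × 0.5703 = 78824 t.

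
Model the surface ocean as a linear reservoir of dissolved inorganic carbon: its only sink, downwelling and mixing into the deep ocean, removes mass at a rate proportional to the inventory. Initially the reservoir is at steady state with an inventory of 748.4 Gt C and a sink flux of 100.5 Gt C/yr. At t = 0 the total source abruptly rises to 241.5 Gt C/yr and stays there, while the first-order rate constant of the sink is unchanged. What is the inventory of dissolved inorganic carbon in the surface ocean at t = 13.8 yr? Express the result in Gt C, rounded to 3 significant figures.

1630 Gt C

Residence time τ = M₀/F₀ = 7.447 yr. The eventual steady state is M_∞ = M₀·(F₁/F₀) = 748.4 × 241.5/100.5 = 1798.4 Gt C.
The anomaly ΔM(t) = M(t) − M_∞ decays as ΔM₀·e^(−t/τ) with ΔM₀ = 748.4 − 1798.4 = −1050 Gt C.
At t = 13.8 yr, e^(−t/τ) = e^(−1.853) = 0.1567, so ΔM = −164.6 Gt C and M = 1798.4 − 164.6 = 1633.8 Gt C.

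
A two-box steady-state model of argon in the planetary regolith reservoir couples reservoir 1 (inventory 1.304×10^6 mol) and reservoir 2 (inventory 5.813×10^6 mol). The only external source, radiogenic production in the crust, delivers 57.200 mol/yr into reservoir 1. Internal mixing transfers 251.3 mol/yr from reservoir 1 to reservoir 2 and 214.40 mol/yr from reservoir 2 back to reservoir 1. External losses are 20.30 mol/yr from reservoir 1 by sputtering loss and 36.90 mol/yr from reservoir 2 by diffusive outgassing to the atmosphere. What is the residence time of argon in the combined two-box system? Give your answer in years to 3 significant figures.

Residence time in the combined system uses the total inventory and the total *external* removal — internal exchanges between the two boxes cancel.
M_total = 1.304×10^6 + 5.813×10^6 = 7.1170×10^6 mol.
ΣF_external_out = 20.30 + 36.90 = 57.200 mol/yr.
τ = M_total / ΣF_ext = 7.1170×10^6 / 57.200 = 124400 yr.

124000 yr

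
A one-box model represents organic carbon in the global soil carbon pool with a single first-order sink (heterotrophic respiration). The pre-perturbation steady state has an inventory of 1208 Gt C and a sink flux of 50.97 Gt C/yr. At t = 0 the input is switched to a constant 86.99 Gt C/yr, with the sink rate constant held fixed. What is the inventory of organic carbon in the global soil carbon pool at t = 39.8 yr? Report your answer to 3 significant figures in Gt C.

The sink rate constant is k = F₀/M₀ = 50.97/1208 = 0.04219 yr⁻¹.
Solving dM/dt = F₁ − kM with M(0) = M₀ gives M(t) = F₁/k + (M₀ − F₁/k)·e^(−kt).
F₁/k = 86.99/0.04219 = 2061.7 Gt C; kt = 0.04219 × 39.8 = 1.679, e^(−kt) = 0.1865.
M(39.8) = 2061.7 + (1208 − 2061.7) × 0.1865 = 2061.7 − 159.2 = 1902.5 Gt C.

1900 Gt C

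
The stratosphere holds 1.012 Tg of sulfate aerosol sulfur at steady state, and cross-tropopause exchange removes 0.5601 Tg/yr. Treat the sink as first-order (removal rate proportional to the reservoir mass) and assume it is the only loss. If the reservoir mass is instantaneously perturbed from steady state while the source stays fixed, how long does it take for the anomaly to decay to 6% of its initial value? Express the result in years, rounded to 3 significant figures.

5.08 yr

For a linear reservoir the anomaly decays as exp(−t/τ) with τ = M/F = 1.012/0.5601 = 1.807 yr.
exp(−t/τ) = 0.06 ⇒ t = −τ ln(0.06) = 1.807 × 2.813 = 5.083 yr.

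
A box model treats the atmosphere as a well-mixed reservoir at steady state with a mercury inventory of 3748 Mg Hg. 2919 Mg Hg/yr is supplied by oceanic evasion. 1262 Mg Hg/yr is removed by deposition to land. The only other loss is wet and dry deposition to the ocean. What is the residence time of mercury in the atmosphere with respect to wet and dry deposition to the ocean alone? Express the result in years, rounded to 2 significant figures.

2.3 yr

At steady state ΣF_in = ΣF_out.
ΣF_in = 2919.0 Mg Hg/yr.
Wet and dry deposition to the ocean flux = ΣF_in − (1262) = 2919.0 − 1262 = 1657 Mg Hg/yr.
τ = M / F = 3748 / 1657 = 2.262 yr.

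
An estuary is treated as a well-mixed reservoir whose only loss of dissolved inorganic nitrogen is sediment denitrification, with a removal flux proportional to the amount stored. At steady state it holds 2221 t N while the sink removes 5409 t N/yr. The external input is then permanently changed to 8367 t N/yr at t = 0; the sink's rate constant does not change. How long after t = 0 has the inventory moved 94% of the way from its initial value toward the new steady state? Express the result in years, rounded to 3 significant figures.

τ = M₀/F₀ = 2221/5409 = 0.4106 yr.
The remaining gap fraction is e^(−t/τ); 94% covered ⇒ e^(−t/τ) = 0.0600.
t = −τ ln(0.0600) = 0.4106 × 2.813 = 1.155 yr.

1.16 yr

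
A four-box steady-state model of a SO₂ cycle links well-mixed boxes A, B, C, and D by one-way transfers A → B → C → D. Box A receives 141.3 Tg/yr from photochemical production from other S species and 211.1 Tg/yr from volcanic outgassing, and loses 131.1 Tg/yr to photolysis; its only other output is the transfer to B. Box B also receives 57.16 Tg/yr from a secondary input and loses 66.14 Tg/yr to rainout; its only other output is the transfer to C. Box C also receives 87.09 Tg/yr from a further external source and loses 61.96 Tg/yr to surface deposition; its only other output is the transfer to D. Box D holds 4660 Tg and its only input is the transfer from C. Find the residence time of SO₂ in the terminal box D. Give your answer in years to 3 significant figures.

Box A: F(A→B) = (141.3 + 211.1) − 131.1 = 221.30 Tg/yr.
Box B: F(B→C) = (221.30 + 57.16) − 66.14 = 212.32 Tg/yr.
Box C: F(C→D) = (212.32 + 87.09) − 61.96 = 237.45 Tg/yr.
Box D throughput = its input = 237.45 Tg/yr; τ = 4660 / 237.45 = 19.63 yr.

19.6 yr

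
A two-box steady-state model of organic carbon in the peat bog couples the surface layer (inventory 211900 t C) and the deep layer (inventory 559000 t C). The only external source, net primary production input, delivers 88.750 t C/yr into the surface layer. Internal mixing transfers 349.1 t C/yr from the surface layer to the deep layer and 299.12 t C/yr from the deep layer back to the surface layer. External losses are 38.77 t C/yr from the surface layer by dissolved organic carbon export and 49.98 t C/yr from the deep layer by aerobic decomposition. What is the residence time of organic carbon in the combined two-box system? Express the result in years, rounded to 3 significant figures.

Treat the two boxes together as one reservoir: the mixing fluxes between them are internal recycling, so τ = ΣM / Σ(external losses).
M_total = 211900 + 559000 = 770900 t C.
ΣF_external_out = 38.77 + 49.98 = 88.750 t C/yr.
τ = M_total / ΣF_ext = 770900 / 88.750 = 8686 yr.

8690 yr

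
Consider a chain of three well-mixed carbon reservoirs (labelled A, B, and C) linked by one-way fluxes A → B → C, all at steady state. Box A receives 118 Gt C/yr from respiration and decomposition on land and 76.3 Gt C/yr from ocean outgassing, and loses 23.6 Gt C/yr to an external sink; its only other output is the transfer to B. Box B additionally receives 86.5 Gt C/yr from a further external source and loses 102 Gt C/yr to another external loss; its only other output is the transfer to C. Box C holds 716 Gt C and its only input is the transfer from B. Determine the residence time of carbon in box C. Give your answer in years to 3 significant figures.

Box A: F(A→B) = (118 + 76.3) − 23.6 = 170.70 Gt C/yr.
Box B: F(B→C) = (170.70 + 86.5) − 102 = 155.20 Gt C/yr.
Box C throughput = its input = 155.20 Gt C/yr; τ = 716 / 155.20 = 4.613 yr.

4.61 yr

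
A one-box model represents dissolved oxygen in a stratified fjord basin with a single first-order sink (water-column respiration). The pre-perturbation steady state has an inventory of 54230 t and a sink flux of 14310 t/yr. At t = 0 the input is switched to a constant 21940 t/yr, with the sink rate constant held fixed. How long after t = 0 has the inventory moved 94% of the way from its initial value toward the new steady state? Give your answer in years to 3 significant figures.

τ = M₀/F₀ = 54230/14310 = 3.790 yr.
The remaining gap fraction is e^(−t/τ); 94% covered ⇒ e^(−t/τ) = 0.0600.
t = −τ ln(0.0600) = 3.790 × 2.813 = 10.66 yr.

10.7 yr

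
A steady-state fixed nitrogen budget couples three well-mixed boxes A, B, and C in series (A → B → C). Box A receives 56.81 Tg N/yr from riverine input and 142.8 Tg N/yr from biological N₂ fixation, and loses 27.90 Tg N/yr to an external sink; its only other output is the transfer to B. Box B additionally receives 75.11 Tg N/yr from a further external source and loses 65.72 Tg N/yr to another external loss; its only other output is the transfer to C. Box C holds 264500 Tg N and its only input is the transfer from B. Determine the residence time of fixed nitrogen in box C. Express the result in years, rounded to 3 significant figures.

Box A: F(A→B) = (56.81 + 142.8) − 27.90 = 171.71 Tg N/yr.
Box B: F(B→C) = (171.71 + 75.11) − 65.72 = 181.10 Tg N/yr.
Box C throughput = its input = 181.10 Tg N/yr; τ = 264500 / 181.10 = 1461 yr.

1460 yr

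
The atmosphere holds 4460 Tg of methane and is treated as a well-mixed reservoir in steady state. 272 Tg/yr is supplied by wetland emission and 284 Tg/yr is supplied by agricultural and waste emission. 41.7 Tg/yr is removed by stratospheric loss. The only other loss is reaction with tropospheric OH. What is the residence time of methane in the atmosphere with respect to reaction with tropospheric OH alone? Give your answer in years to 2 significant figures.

At steady state ΣF_in = ΣF_out.
ΣF_in = 272 + 284 = 556.00 Tg/yr.
Reaction with tropospheric OH flux = ΣF_in − (41.7) = 556.00 − 41.70 = 514.3 Tg/yr.
τ = M / F = 4460 / 514.3 = 8.672 yr.

8.7 yr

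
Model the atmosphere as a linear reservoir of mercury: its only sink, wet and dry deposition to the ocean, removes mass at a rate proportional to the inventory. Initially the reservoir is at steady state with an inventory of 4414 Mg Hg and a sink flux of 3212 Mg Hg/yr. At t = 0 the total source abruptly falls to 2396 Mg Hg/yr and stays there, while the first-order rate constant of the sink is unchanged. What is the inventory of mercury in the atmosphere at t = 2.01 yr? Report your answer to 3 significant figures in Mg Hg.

3550 Mg Hg

The sink rate constant is k = F₀/M₀ = 3212/4414 = 0.7277 yr⁻¹.
Solving dM/dt = F₁ − kM with M(0) = M₀ gives M(t) = F₁/k + (M₀ − F₁/k)·e^(−kt).
F₁/k = 2396/0.7277 = 3292.6 Mg Hg; kt = 0.7277 × 2.01 = 1.463, e^(−kt) = 0.2316.
M(2.01) = 3292.6 + (4414 − 3292.6) × 0.2316 = 3292.6 + 259.7 = 3552.4 Mg Hg.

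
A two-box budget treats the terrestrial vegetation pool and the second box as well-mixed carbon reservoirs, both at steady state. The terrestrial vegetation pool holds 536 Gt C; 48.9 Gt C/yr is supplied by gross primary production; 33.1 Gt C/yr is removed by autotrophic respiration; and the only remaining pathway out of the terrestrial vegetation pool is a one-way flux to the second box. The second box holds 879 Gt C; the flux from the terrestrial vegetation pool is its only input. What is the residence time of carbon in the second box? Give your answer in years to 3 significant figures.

Balance the terrestrial vegetation pool: ΣF_in = 48.900 Gt C/yr.
Flux to the second box = ΣF_in − (33.1) = 15.800 Gt C/yr.
At steady state the output of the second box equals its input, 15.800 Gt C/yr.
τ = M / F = 879 / 15.800 = 55.63 yr.

55.6 yr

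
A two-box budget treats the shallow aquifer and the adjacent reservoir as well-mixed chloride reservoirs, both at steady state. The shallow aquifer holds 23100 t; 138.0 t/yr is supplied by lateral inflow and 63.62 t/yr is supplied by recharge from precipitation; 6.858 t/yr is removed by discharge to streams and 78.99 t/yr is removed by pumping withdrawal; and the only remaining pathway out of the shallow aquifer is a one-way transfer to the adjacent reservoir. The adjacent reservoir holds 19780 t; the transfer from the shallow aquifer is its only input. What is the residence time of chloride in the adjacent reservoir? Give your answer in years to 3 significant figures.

Balance the shallow aquifer: ΣF_in = 138.0 + 63.62 = 201.62 t/yr.
Transfer to the adjacent reservoir = ΣF_in − (6.858 + 78.99) = 115.77 t/yr.
At steady state the output of the adjacent reservoir equals its input, 115.77 t/yr.
τ = M / F = 19780 / 115.77 = 170.9 yr.

171 yr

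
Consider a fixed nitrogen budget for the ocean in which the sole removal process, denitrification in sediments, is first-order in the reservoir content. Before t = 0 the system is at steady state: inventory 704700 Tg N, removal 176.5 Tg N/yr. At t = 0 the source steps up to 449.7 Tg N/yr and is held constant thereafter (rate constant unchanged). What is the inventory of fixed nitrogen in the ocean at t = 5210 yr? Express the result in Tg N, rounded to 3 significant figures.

The sink rate constant is k = F₀/M₀ = 176.5/704700 = 0.0002505 yr⁻¹.
Solving dM/dt = F₁ − kM with M(0) = M₀ gives M(t) = F₁/k + (M₀ − F₁/k)·e^(−kt).
F₁/k = 449.7/0.0002505 = 1.7955×10^6 Tg N; kt = 0.0002505 × 5210 = 1.305, e^(−kt) = 0.2712.
M(5210) = 1.7955×10^6 + (704700 − 1.7955×10^6) × 0.2712 = 1.7955×10^6 − 295800 = 1.4997×10^6 Tg N.

1.50×10^6 Tg N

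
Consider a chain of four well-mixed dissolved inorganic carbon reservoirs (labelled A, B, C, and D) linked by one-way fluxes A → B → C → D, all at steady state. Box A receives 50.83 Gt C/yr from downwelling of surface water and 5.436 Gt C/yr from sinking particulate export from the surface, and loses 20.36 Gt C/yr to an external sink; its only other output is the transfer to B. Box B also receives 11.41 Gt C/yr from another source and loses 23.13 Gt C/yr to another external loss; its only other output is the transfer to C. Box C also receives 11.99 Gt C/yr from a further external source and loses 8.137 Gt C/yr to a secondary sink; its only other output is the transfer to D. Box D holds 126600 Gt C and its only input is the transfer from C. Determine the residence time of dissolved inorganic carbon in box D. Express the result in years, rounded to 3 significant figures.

Box A: F(A→B) = (50.83 + 5.436) − 20.36 = 35.906 Gt C/yr.
Box B: F(B→C) = (35.906 + 11.41) − 23.13 = 24.186 Gt C/yr.
Box C: F(C→D) = (24.186 + 11.99) − 8.137 = 28.039 Gt C/yr.
Box D throughput = its input = 28.039 Gt C/yr; τ = 126600 / 28.039 = 4515 yr.

4520 yr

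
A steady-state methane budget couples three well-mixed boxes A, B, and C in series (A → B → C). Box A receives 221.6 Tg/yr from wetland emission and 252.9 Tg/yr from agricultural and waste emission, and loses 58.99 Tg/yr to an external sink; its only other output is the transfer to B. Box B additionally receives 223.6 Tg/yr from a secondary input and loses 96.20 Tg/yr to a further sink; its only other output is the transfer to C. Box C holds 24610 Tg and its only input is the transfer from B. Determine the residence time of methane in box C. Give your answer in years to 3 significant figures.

Box A: F(A→B) = (221.6 + 252.9) − 58.99 = 415.51 Tg/yr.
Box B: F(B→C) = (415.51 + 223.6) − 96.20 = 542.91 Tg/yr.
Box C throughput = its input = 542.91 Tg/yr; τ = 24610 / 542.91 = 45.33 yr.

45.3 yr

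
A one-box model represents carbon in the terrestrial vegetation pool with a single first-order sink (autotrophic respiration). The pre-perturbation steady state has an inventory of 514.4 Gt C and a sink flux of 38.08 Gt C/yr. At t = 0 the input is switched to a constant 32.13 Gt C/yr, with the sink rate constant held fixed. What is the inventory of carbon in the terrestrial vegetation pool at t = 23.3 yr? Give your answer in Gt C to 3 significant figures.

The sink rate constant is k = F₀/M₀ = 38.08/514.4 = 0.07403 yr⁻¹.
Solving dM/dt = F₁ − kM with M(0) = M₀ gives M(t) = F₁/k + (M₀ − F₁/k)·e^(−kt).
F₁/k = 32.13/0.07403 = 434.03 Gt C; kt = 0.07403 × 23.3 = 1.725, e^(−kt) = 0.1782.
M(23.3) = 434.03 + (514.4 − 434.03) × 0.1782 = 434.03 + 14.32 = 448.35 Gt C.

448 Gt C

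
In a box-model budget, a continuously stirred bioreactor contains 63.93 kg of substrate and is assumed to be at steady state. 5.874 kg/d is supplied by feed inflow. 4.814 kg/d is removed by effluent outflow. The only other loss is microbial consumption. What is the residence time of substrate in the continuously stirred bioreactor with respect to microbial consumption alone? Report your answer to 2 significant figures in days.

60 d

At steady state ΣF_in = ΣF_out.
ΣF_in = 5.8740 kg/d.
Microbial consumption flux = ΣF_in − (4.814) = 5.8740 − 4.814 = 1.060 kg/d.
τ = M / F = 63.93 / 1.060 = 60.31 d.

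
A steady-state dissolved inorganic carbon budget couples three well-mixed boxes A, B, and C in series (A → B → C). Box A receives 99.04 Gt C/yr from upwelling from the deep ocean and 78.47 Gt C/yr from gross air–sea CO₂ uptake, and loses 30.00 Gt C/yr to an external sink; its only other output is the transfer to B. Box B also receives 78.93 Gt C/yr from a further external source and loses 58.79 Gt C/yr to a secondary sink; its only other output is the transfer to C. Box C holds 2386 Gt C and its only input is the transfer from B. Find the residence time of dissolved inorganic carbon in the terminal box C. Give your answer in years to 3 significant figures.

14.2 yr

Box A: F(A→B) = (99.04 + 78.47) − 30.00 = 147.51 Gt C/yr.
Box B: F(B→C) = (147.51 + 78.93) − 58.79 = 167.65 Gt C/yr.
Box C throughput = its input = 167.65 Gt C/yr; τ = 2386 / 167.65 = 14.23 yr.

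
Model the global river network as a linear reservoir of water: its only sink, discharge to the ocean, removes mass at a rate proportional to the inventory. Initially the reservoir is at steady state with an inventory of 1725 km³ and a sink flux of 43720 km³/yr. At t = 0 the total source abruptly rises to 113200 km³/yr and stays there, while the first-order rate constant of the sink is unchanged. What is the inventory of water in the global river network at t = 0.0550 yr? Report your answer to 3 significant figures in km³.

3790 km³

τ = M₀/F₀ = 1725/43720 = 0.03946 yr; rate constant k = 1/τ.
New steady state M_∞ = F₁/k = F₁·τ = 113200 × 0.03946 = 4466.4 km³.
M(t) = M_∞ + (M₀ − M_∞)·e^(−t/τ); t/τ = 0.0550/0.03946 = 1.394, so e^(−t/τ) = 0.2481.
M(t) = 4466.4 − 2741 × 0.2481 = 3786.3 km³.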